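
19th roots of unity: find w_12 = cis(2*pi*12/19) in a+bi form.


Angle = 360*12/19 = 227.3684°
a = cos(227.3684°) = -0.6773
b = sin(227.3684°) = -0.7357

-0.6773 - 0.7357i


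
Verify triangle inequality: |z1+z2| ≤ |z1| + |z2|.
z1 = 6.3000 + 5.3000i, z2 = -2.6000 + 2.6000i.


|z1| = sqrt(6.3^2 + 5.3^2) = sqrt(67.78) = 8.2329
|z2| = sqrt((-2.6)^2 + 2.6^2) = sqrt(13.52) = 3.6770
z1+z2 = 3.7000 + 7.9000i
|z1+z2| = sqrt(76.1) = 8.7235
|z1|+|z2| = 8.2329 + 3.6770 = 11.9099

|z1+z2| = 8.7235 ≤ |z1|+|z2| = 11.9099 (verified)


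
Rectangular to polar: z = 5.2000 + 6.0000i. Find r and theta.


r = sqrt(27.04+36) = sqrt(63.04) = 7.9398
theta = atan2(6, 5.2) = 49.0856 degrees

r = 7.9398, theta = 49.0856 degrees


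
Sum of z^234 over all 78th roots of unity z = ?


The roots are w_k = w^k with w = e^(2*pi*i/78), and (w^k)^234 = (w^234)^k.
So S = 1 + u + u^2 + ... + u^(77) with u = w^234.
234 = 3*78 + 0, so 234 is a multiple of 78 and u = (w^78)^3 = 1.
Every one of the 78 terms equals 1: S = 78

S = 78


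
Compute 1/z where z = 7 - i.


|z|^2 = 49+1 = 50
1/z = (7 + 1i)/50

1/z = 0.1400 + 0.0200i


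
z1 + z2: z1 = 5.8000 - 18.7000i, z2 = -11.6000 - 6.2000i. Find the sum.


Real: 5.8 - 11.6 = -5.8
Imag: -18.7 - 6.2 = -24.9

-5.8000 - 24.9000i


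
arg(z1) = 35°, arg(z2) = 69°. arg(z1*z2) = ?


arg(z1*z2) = 35° + 69° = 104°
Normalized to (-180°, 180°]: 104°

104°


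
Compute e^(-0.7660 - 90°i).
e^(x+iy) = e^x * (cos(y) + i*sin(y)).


e^-0.7660 = 0.4649
cos(-90°) = 0
sin(-90°) = -1
Real = 0.4649*0 = 0
Imag = 0.4649*(-1) = -0.4649

0 - 0.4649i


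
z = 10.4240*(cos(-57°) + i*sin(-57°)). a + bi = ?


a = 10.4240*cos(-57°) = 10.4240*0.54464 = 5.6773
b = 10.4240*sin(-57°) = 10.4240*(-0.83867) = -8.7423

5.6773 - 8.7423i


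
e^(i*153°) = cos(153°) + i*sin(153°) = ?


cos(153°) = -0.8910
sin(153°) = 0.4540

e^(i*153°) = -0.8910 + 0.4540i


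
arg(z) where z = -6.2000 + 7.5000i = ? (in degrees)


Re = -6.2, Im = 7.5
arg = atan2(7.5, -6.2) = 129.5794 degrees

arg(z) = 129.5794 degrees


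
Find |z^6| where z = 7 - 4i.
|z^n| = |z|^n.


|z| = sqrt(49+16) = sqrt(65) = 8.0623
|z^6| = |z|^6 = (sqrt(65))^6 = 65^3 = 274625

|z^6| = 274625


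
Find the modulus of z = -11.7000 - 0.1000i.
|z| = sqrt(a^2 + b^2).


|z| = sqrt((-11.7)^2 + (-0.1)^2) = sqrt(136.89 + 0.01) = sqrt(136.9) = 11.7004

|z| = 11.7004


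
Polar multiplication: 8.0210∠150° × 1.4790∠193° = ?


r = 8.0210 * 1.4790 = 11.8631
theta = 150° + 193° = 343° = 343° (mod 360)

11.8631 cis(343°)


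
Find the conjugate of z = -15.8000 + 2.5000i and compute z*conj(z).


z_bar = -15.8000 - 2.5000i
z*z_bar = (-15.8)^2 + 2.5^2 = 249.64 + 6.25 = 255.89

z_bar = -15.8000 - 2.5000i, z*z_bar = 255.89


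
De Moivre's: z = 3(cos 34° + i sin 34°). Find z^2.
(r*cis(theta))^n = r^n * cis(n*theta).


r^2 = 3^2 = 9
n*theta = 2*34° = 68° = 68° (mod 360)
a = 9*cos(68°) = 3.3715
b = 9*sin(68°) = 8.3447

9 cis(68°) = 3.3715 + 8.3447i


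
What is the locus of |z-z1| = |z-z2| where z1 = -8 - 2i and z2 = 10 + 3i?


Equal distances means the locus is the perpendicular bisector of z1 and z2.
Midpoint = ((-8+10)/2, (-2+3)/2) = (1.0000, 0.5000)

Perpendicular bisector through (1.0000, 0.5000)


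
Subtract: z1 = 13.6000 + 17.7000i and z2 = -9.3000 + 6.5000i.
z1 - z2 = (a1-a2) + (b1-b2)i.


Real: 13.6 + 9.3 = 22.9
Imag: 17.7 - 6.5 = 11.2

22.9000 + 11.2000i


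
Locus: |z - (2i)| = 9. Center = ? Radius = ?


|z - z0| = r is a circle with center z0 and radius r.
Center = (0, 2), radius = 9

Circle with center (0, 2) and radius 9


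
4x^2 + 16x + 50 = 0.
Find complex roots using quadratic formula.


disc = 16^2 - 4*4*50 = 256 - 800 = -544
sqrt(|disc|) = sqrt(544) = 23.3238
Real part = -16/(2*4) = -2.0000
Imag part = 23.3238/(2*4) = 2.9155

-2.0000 ± 2.9155i


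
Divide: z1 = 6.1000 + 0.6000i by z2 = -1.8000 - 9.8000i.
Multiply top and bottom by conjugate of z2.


Conjugate of z2 = -1.8000 + 9.8000i
Numerator: (6.1000 + 0.6000i)(-1.8000 + 9.8000i) = -16.8600 + 58.7000i
Denominator: (-1.8)^2 + (-9.8)^2 = 99.28
Result = (-16.8600 + 58.7000i)/99.28

-0.1698 + 0.5913i


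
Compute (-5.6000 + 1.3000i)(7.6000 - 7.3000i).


Real = -5.6*7.6 - 1.3*(-7.3) = -42.56 - (-9.49) = -33.07
Imag = -5.6*(-7.3) + 7.6*1.3 = 40.88 + 9.88 = 50.76

-33.0700 + 50.7600i


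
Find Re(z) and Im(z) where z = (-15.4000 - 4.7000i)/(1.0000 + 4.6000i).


Multiply by conjugate: (-15.4000 - 4.7000i)(1.0000 - 4.6000i) / (1^2 + 4.6^2)
Numerator real = -15.4*1 - (4.7)*4.6 = -37.02
Numerator imag = -4.7*1 - (-15.4)*4.6 = 66.14
Denominator = 22.16
Re(z) = -37.02/22.16 = -1.6706
Im(z) = 66.14/22.16 = 2.9847

Re(z) = -1.6706, Im(z) = 2.9847


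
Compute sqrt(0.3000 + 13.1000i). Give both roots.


|z| = sqrt(0.09+171.61) = 13.1034
sqrt((|z|+a)/2) = sqrt((13.1034+0.3)/2) = sqrt(6.7017) = 2.5888
sqrt((|z|-a)/2) = sqrt((13.1034-0.3)/2) = sqrt(6.4017) = 2.5302

±(2.5888 + 2.5302i) i.e. 2.5888 + 2.5302i and -2.5888 - 2.5302i


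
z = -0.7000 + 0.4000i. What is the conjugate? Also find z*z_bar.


z_bar = -0.7000 - 0.4000i
z*z_bar = (-0.7)^2 + 0.4^2 = 0.49 + 0.16 = 0.65

z_bar = -0.7000 - 0.4000i, z*z_bar = 0.65


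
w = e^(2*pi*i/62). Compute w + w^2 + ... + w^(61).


With w = e^(2*pi*i/62), all 62 of the 62th roots of unity w^0 = 1, w, ..., w^(61) sum to 0: 1 + w + ... + w^(61) = (1 - w^62)/(1 - w) = 0 since w^62 = 1, w ≠ 1.
Removing the root 1: w + w^2 + ... + w^(61) = 0 - 1 = -1

Sum = -1


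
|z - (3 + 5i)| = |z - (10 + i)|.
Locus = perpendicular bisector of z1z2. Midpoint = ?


Equal distances means the locus is the perpendicular bisector of z1 and z2.
Midpoint = ((3+10)/2, (5+1)/2) = (6.5000, 3.0000)

Perpendicular bisector through (6.5000, 3.0000)


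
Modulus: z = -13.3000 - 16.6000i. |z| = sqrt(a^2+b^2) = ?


|z| = sqrt((-13.3)^2 + (-16.6)^2) = sqrt(176.89 + 275.56) = sqrt(452.45) = 21.2709

|z| = 21.2709


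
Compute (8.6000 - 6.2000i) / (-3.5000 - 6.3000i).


Conjugate of z2 = -3.5000 + 6.3000i
Numerator: (8.6000 - 6.2000i)(-3.5000 + 6.3000i) = 8.9600 + 75.8800i
Denominator: (-3.5)^2 + (-6.3)^2 = 51.94
Result = (8.9600 + 75.8800i)/51.94

0.1725 + 1.4609i


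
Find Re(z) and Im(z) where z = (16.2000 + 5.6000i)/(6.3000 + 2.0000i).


Multiply by conjugate: (16.2000 + 5.6000i)(6.3000 - 2.0000i) / (6.3^2 + 2^2)
Numerator real = 16.2*6.3 + 5.6*2 = 113.26
Numerator imag = 5.6*6.3 - 16.2*2 = 2.88
Denominator = 43.69
Re(z) = 113.26/43.69 = 2.5924
Im(z) = 2.88/43.69 = 0.0659

Re(z) = 2.5924, Im(z) = 0.0659


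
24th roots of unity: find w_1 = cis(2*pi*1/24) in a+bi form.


Angle = 360*1/24 = 15°
a = cos(15°) = 0.9659
b = sin(15°) = 0.2588

0.9659 + 0.2588i


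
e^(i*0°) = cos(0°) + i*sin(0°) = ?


cos(0°) = 1.0000
sin(0°) = 0

e^(i*0°) = 1.0000 + 0i


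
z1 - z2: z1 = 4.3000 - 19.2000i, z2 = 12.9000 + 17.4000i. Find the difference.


Real: 4.3 - 12.9 = -8.6
Imag: -19.2 - 17.4 = -36.6

-8.6000 - 36.6000i


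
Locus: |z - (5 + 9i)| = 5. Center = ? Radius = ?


|z - z0| = r is a circle with center z0 and radius r.
Center = (5, 9), radius = 5

Circle with center (5, 9) and radius 5


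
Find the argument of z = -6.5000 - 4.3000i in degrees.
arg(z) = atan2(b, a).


Re = -6.5, Im = -4.3
arg = atan2(-4.3, -6.5) = -146.5138 degrees

arg(z) = -146.5138 degrees


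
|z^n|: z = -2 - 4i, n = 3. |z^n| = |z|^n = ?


|z| = sqrt(4+16) = sqrt(20) = 4.4721
|z^3| = |z|^3 = (sqrt(20))^3 = 20*sqrt(20)

|z^3| = 20*sqrt(20) ≈ 89.4427


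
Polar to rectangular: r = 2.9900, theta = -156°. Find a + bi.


a = 2.9900*cos(-156°) = 2.9900*(-0.91355) = -2.7315
b = 2.9900*sin(-156°) = 2.9900*(-0.406737) = -1.2161

-2.7315 - 1.2161i


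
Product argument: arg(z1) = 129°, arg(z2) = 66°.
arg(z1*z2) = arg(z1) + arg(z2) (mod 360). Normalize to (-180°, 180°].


arg(z1*z2) = 129° + 66° = 195°
Normalized to (-180°, 180°]: -165°

-165°


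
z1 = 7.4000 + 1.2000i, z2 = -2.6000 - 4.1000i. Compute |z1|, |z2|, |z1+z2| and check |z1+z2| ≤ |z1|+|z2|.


|z1| = sqrt(7.4^2 + 1.2^2) = sqrt(56.2) = 7.4967
|z2| = sqrt((-2.6)^2 + (-4.1)^2) = sqrt(23.57) = 4.8549
z1+z2 = 4.8000 - 2.9000i
|z1+z2| = sqrt(31.45) = 5.6080
|z1|+|z2| = 7.4967 + 4.8549 = 12.3516

|z1+z2| = 5.6080 ≤ |z1|+|z2| = 12.3516 (verified)


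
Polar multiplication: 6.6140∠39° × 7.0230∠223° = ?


r = 6.6140 * 7.0230 = 46.4501
theta = 39° + 223° = 262° = 262° (mod 360)

46.4501 cis(262°)


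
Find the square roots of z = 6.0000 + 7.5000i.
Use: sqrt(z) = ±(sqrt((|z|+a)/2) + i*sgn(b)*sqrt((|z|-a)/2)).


|z| = sqrt(36+56.25) = 9.6047
sqrt((|z|+a)/2) = sqrt((9.6047+6)/2) = sqrt(7.8023) = 2.7933
sqrt((|z|-a)/2) = sqrt((9.6047-6)/2) = sqrt(1.8023) = 1.3425

±(2.7933 + 1.3425i) i.e. 2.7933 + 1.3425i and -2.7933 - 1.3425i


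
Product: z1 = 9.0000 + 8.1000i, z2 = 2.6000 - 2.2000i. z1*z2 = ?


Real = 9*2.6 - 8.1*(-2.2) = 23.4 - (-17.82) = 41.22
Imag = 9*(-2.2) + 2.6*8.1 = -19.8 + 21.06 = 1.26

41.2200 + 1.2600i


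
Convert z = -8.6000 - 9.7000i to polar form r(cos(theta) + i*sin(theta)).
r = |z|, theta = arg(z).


r = sqrt(73.96+94.09) = sqrt(168.05) = 12.9634
theta = atan2(-9.7, -8.6) = -131.5601 degrees

r = 12.9634, theta = -131.5601 degrees


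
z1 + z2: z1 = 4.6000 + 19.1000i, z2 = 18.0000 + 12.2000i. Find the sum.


Real: 4.6 + 18 = 22.6
Imag: 19.1 + 12.2 = 31.3

22.6000 + 31.3000i


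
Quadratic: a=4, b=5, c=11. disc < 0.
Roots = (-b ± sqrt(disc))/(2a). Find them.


disc = 5^2 - 4*4*11 = 25 - 176 = -151
sqrt(|disc|) = sqrt(151) = 12.2882
Real part = -5/(2*4) = -0.6250
Imag part = 12.2882/(2*4) = 1.5360

-0.6250 ± 1.5360i


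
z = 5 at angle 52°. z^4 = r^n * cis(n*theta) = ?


r^4 = 5^4 = 625
n*theta = 4*52° = 208° = 208° (mod 360)
a = 625*cos(208°) = -551.8422
b = 625*sin(208°) = -293.4197

625 cis(208°) = -551.8422 - 293.4197i


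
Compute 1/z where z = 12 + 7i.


|z|^2 = 144+49 = 193
1/z = (12 - 7i)/193

1/z = 0.0622 - 0.0363i


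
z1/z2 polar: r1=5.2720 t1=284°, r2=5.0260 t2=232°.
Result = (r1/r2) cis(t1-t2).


r = 5.2720 / 5.0260 = 1.0489
theta = 284° - 232° = 52° = 52° (mod 360)

1.0489 cis(52°)


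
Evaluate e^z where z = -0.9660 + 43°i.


e^-0.9660 = 0.3806
cos(43°) = 0.7314
sin(43°) = 0.682
Real = 0.3806*0.7314 = 0.2784
Imag = 0.3806*0.682 = 0.2596

0.2784 + 0.2596i


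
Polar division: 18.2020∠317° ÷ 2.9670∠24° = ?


r = 18.2020 / 2.9670 = 6.1348
theta = 317° - 24° = 293° = 293° (mod 360)

6.1348 cis(293°)


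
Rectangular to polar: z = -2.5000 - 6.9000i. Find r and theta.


r = sqrt(6.25+47.61) = sqrt(53.86) = 7.3389
theta = atan2(-6.9, -2.5) = -109.9164 degrees

r = 7.3389, theta = -109.9164 degrees


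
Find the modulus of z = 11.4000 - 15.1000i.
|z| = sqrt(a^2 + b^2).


|z| = sqrt(11.4^2 + (-15.1)^2) = sqrt(129.96 + 228.01) = sqrt(357.97) = 18.9201

|z| = 18.9201


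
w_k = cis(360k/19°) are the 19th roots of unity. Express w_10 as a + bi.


Angle = 360*10/19 = 189.4737°
a = cos(189.4737°) = -0.9864
b = sin(189.4737°) = -0.1646

-0.9864 - 0.1646i


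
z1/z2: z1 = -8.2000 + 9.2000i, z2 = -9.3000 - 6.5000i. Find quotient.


Conjugate of z2 = -9.3000 + 6.5000i
Numerator: (-8.2000 + 9.2000i)(-9.3000 + 6.5000i) = 16.4600 - 138.8600i
Denominator: (-9.3)^2 + (-6.5)^2 = 128.74
Result = (16.4600 - 138.8600i)/128.74

0.1279 - 1.0786i


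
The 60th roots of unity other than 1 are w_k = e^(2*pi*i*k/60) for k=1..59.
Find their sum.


With w = e^(2*pi*i/60), all 60 of the 60th roots of unity w^0 = 1, w, ..., w^(59) sum to 0: 1 + w + ... + w^(59) = (1 - w^60)/(1 - w) = 0 since w^60 = 1, w ≠ 1.
Removing the root 1: w + w^2 + ... + w^(59) = 0 - 1 = -1

Sum = -1


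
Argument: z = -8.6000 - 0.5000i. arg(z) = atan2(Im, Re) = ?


Re = -8.6, Im = -0.5
arg = atan2(-0.5, -8.6) = -176.6726 degrees

arg(z) = -176.6726 degrees


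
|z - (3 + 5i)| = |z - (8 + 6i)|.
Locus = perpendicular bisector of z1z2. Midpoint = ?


Equal distances means the locus is the perpendicular bisector of z1 and z2.
Midpoint = ((3+8)/2, (5+6)/2) = (5.5000, 5.5000)

Perpendicular bisector through (5.5000, 5.5000)


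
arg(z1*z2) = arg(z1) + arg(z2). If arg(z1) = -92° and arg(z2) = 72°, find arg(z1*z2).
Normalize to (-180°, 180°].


arg(z1*z2) = -92° + 72° = -20°
Normalized to (-180°, 180°]: -20°

-20°


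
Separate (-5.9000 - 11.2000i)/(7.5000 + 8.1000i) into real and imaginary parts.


Multiply by conjugate: (-5.9000 - 11.2000i)(7.5000 - 8.1000i) / (7.5^2 + 8.1^2)
Numerator real = -5.9*7.5 - (11.2)*8.1 = -134.97
Numerator imag = -11.2*7.5 - (-5.9)*8.1 = -36.21
Denominator = 121.86
Re(z) = -134.97/121.86 = -1.1076
Im(z) = -36.21/121.86 = -0.2971

Re(z) = -1.1076, Im(z) = -0.2971


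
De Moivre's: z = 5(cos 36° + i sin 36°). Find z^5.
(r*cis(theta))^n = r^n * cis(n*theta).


r^5 = 5^5 = 3125
n*theta = 5*36° = 180° = 180° (mod 360)
a = 3125*cos(180°) = -3125.0000
b = 3125*sin(180°) = 0

3125 cis(180°) = -3125.0000 + 0i


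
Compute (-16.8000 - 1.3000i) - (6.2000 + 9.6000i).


Real: -16.8 - 6.2 = -23
Imag: -1.3 - 9.6 = -10.9

-23.0000 - 10.9000i


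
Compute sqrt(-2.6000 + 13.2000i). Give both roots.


|z| = sqrt(6.76+174.24) = 13.4536
sqrt((|z|+a)/2) = sqrt((13.4536+(-2.6))/2) = sqrt(5.4268) = 2.3296
sqrt((|z|-a)/2) = sqrt((13.4536-(-2.6))/2) = sqrt(8.0268) = 2.8332

±(2.3296 + 2.8332i) i.e. 2.3296 + 2.8332i and -2.3296 - 2.8332i


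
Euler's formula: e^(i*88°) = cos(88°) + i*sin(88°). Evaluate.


cos(88°) = 0.0349
sin(88°) = 0.9994

e^(i*88°) = 0.0349 + 0.9994i


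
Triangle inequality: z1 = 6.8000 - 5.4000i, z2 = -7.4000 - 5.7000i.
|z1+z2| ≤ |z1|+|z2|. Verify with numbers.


|z1| = sqrt(6.8^2 + (-5.4)^2) = sqrt(75.4) = 8.6833
|z2| = sqrt((-7.4)^2 + (-5.7)^2) = sqrt(87.25) = 9.3408
z1+z2 = -0.6000 - 11.1000i
|z1+z2| = sqrt(123.57) = 11.1162
|z1|+|z2| = 8.6833 + 9.3408 = 18.0241

|z1+z2| = 11.1162 ≤ |z1|+|z2| = 18.0241 (verified)


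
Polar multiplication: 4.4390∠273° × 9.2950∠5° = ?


r = 4.4390 * 9.2950 = 41.2605
theta = 273° + 5° = 278° = 278° (mod 360)

41.2605 cis(278°)


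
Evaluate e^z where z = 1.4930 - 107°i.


e^1.4930 = 4.45043
cos(-107°) = -0.29237
sin(-107°) = -0.956305
Real = 4.45043*(-0.29237) = -1.3012
Imag = 4.45043*(-0.956305) = -4.2560

-1.3012 - 4.2560i


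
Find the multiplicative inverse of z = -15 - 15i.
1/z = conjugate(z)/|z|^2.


|z|^2 = 225+225 = 450
1/z = (-15 + 15i)/450

1/z = -0.0333 + 0.0333i


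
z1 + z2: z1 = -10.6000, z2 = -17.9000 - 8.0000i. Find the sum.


Real: -10.6 - 17.9 = -28.5
Imag: 0 - 8 = -8

-28.5000 - 8.0000i


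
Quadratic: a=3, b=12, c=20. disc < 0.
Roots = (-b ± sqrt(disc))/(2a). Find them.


disc = 12^2 - 4*3*20 = 144 - 240 = -96
sqrt(|disc|) = sqrt(96) = 9.7980
Real part = -12/(2*3) = -2.0000
Imag part = 9.7980/(2*3) = 1.6330

-2.0000 ± 1.6330i


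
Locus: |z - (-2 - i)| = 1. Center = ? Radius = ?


|z - z0| = r is a circle with center z0 and radius r.
Center = (-2, -1), radius = 1

Circle with center (-2, -1) and radius 1


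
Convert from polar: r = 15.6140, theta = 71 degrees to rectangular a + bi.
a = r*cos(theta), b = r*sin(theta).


a = 15.6140*cos(71°) = 15.6140*0.32557 = 5.0834
b = 15.6140*sin(71°) = 15.6140*0.94552 = 14.7633

5.0834 + 14.7633i


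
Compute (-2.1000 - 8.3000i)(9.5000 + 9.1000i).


Real = -2.1*9.5 - (-8.3)*9.1 = -19.95 - (-75.53) = 55.58
Imag = -2.1*9.1 + 9.5*(-8.3) = -19.11 - (78.85) = -97.96

55.5800 - 97.9600i


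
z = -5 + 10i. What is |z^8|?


|z| = sqrt(25+100) = sqrt(125) = 11.1803
|z^8| = |z|^8 = (sqrt(125))^8 = 125^4 = 244140625

|z^8| = 244140625


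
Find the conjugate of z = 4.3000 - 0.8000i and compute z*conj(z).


z_bar = 4.3000 + 0.8000i
z*z_bar = 4.3^2 + (-0.8)^2 = 18.49 + 0.64 = 19.13

z_bar = 4.3000 + 0.8000i, z*z_bar = 19.13


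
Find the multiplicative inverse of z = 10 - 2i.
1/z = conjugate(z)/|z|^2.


|z|^2 = 100+4 = 104
1/z = (10 + 2i)/104

1/z = 0.0962 + 0.0192i


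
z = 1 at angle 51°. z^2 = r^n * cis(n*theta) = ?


r^2 = 1^2 = 1
n*theta = 2*51° = 102° = 102° (mod 360)
a = 1*cos(102°) = -0.2079
b = 1*sin(102°) = 0.9781

1 cis(102°) = -0.2079 + 0.9781i


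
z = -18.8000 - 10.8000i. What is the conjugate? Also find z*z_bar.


z_bar = -18.8000 + 10.8000i
z*z_bar = (-18.8)^2 + (-10.8)^2 = 353.44 + 116.64 = 470.08

z_bar = -18.8000 + 10.8000i, z*z_bar = 470.08


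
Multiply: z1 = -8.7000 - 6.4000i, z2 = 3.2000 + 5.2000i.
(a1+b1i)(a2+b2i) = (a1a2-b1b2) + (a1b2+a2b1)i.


Real = -8.7*3.2 - (-6.4)*5.2 = -27.84 - (-33.28) = 5.44
Imag = -8.7*5.2 + 3.2*(-6.4) = -45.24 - (20.48) = -65.72

5.4400 - 65.7200i


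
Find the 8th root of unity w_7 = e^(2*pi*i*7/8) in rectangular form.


Angle = 360*7/8 = 315°
a = cos(315°) = 0.7071
b = sin(315°) = -0.7071

0.7071 - 0.7071i


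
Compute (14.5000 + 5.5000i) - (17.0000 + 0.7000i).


Real: 14.5 - 17 = -2.5
Imag: 5.5 - 0.7 = 4.8

-2.5000 + 4.8000i


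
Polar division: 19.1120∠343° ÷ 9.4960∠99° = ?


r = 19.1120 / 9.4960 = 2.0126
theta = 343° - 99° = 244° = 244° (mod 360)

2.0126 cis(244°)


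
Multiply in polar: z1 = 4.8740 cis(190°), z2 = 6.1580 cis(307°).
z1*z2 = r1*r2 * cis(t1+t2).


r = 4.8740 * 6.1580 = 30.0141
theta = 190° + 307° = 497° = 137° (mod 360)

30.0141 cis(137°)


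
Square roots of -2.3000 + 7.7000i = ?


|z| = sqrt(5.29+59.29) = 8.0362
sqrt((|z|+a)/2) = sqrt((8.0362+(-2.3))/2) = sqrt(2.8681) = 1.6935
sqrt((|z|-a)/2) = sqrt((8.0362-(-2.3))/2) = sqrt(5.1681) = 2.2733

±(1.6935 + 2.2733i) i.e. 1.6935 + 2.2733i and -1.6935 - 2.2733i


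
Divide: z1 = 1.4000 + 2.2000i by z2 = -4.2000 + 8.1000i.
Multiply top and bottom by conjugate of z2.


Conjugate of z2 = -4.2000 - 8.1000i
Numerator: (1.4000 + 2.2000i)(-4.2000 - 8.1000i) = 11.9400 - 20.5800i
Denominator: (-4.2)^2 + 8.1^2 = 83.25
Result = (11.9400 - 20.5800i)/83.25

0.1434 - 0.2472i


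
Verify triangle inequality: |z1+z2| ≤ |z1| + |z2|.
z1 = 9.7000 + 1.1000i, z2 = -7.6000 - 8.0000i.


|z1| = sqrt(9.7^2 + 1.1^2) = sqrt(95.3) = 9.7622
|z2| = sqrt((-7.6)^2 + (-8)^2) = sqrt(121.76) = 11.0345
z1+z2 = 2.1000 - 6.9000i
|z1+z2| = sqrt(52.02) = 7.2125
|z1|+|z2| = 9.7622 + 11.0345 = 20.7967

|z1+z2| = 7.2125 ≤ |z1|+|z2| = 20.7967 (verified)


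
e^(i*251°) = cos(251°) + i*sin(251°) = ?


cos(251°) = -0.3256
sin(251°) = -0.9455

e^(i*251°) = -0.3256 - 0.9455i


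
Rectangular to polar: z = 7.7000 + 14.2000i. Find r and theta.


r = sqrt(59.29+201.64) = sqrt(260.93) = 16.1533
theta = atan2(14.2, 7.7) = 61.5311 degrees

r = 16.1533, theta = 61.5311 degrees


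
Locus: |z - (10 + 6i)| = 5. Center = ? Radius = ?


|z - z0| = r is a circle with center z0 and radius r.
Center = (10, 6), radius = 5

Circle with center (10, 6) and radius 5


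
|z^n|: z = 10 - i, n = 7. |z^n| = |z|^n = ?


|z| = sqrt(100+1) = sqrt(101) = 10.0499
|z^7| = |z|^7 = (sqrt(101))^7 = 101^3 * sqrt(101) = 1030301*sqrt(101)

|z^7| = 1030301*sqrt(101) ≈ 10354396.9023


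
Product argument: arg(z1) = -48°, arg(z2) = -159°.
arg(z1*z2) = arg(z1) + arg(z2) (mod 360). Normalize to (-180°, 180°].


arg(z1*z2) = -48° - 159° = -207°
Normalized to (-180°, 180°]: 153°

153°


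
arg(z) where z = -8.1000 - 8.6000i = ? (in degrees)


Re = -8.1, Im = -8.6
arg = atan2(-8.6, -8.1) = -133.2851 degrees

arg(z) = -133.2851 degrees


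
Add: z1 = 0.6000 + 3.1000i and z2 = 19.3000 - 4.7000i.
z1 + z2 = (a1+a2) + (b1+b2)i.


Real: 0.6 + 19.3 = 19.9
Imag: 3.1 - 4.7 = -1.6

19.9000 - 1.6000i


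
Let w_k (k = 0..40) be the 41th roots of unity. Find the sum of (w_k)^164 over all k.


The roots are w_k = w^k with w = e^(2*pi*i/41), and (w^k)^164 = (w^164)^k.
So S = 1 + u + u^2 + ... + u^(40) with u = w^164.
164 = 4*41 + 0, so 164 is a multiple of 41 and u = (w^41)^4 = 1.
Every one of the 41 terms equals 1: S = 41

S = 41


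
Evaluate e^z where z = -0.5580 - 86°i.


e^-0.5580 = 0.5724
cos(-86°) = 0.06976
sin(-86°) = -0.9976
Real = 0.5724*0.06976 = 0.0399
Imag = 0.5724*(-0.9976) = -0.5710

0.0399 - 0.5710i


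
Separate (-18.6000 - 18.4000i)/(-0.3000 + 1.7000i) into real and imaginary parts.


Multiply by conjugate: (-18.6000 - 18.4000i)(-0.3000 - 1.7000i) / ((-0.3)^2 + 1.7^2)
Numerator real = -18.6*(-0.3) - (18.4)*1.7 = -25.7
Numerator imag = -18.4*(-0.3) - (-18.6)*1.7 = 37.14
Denominator = 2.98
Re(z) = -25.7/2.98 = -8.6242
Im(z) = 37.14/2.98 = 12.4631

Re(z) = -8.6242, Im(z) = 12.4631


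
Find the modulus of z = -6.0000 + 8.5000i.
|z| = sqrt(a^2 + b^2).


|z| = sqrt((-6)^2 + 8.5^2) = sqrt(36 + 72.25) = sqrt(108.25) = 10.4043

|z| = 10.4043


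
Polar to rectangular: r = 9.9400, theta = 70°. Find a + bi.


a = 9.9400*cos(70°) = 9.9400*0.34202 = 3.3997
b = 9.9400*sin(70°) = 9.9400*0.93969 = 9.3405

3.3997 + 9.3405i


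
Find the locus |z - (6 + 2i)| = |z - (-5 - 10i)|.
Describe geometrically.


Equal distances means the locus is the perpendicular bisector of z1 and z2.
Midpoint = ((6+(-5))/2, (2+(-10))/2) = (0.5000, -4.0000)

Perpendicular bisector through (0.5000, -4.0000)


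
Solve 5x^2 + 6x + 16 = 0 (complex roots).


disc = 6^2 - 4*5*16 = 36 - 320 = -284
sqrt(|disc|) = sqrt(284) = 16.8523
Real part = -6/(2*5) = -0.6000
Imag part = 16.8523/(2*5) = 1.6852

-0.6000 ± 1.6852i


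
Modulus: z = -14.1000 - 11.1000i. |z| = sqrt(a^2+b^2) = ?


|z| = sqrt((-14.1)^2 + (-11.1)^2) = sqrt(198.81 + 123.21) = sqrt(322.02) = 17.9449

|z| = 17.9449


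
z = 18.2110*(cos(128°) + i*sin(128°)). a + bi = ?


a = 18.2110*cos(128°) = 18.2110*(-0.61566) = -11.2118
b = 18.2110*sin(128°) = 18.2110*0.78801 = 14.3505

-11.2118 + 14.3505i


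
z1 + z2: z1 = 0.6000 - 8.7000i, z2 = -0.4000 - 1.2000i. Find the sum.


Real: 0.6 - 0.4 = 0.2
Imag: -8.7 - 1.2 = -9.9

0.2000 - 9.9000i


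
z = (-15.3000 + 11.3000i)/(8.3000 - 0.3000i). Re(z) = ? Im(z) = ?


Multiply by conjugate: (-15.3000 + 11.3000i)(8.3000 + 0.3000i) / (8.3^2 + (-0.3)^2)
Numerator real = -15.3*8.3 + 11.3*(-0.3) = -130.38
Numerator imag = 11.3*8.3 - (-15.3)*(-0.3) = 89.2
Denominator = 68.98
Re(z) = -130.38/68.98 = -1.8901
Im(z) = 89.2/68.98 = 1.2931

Re(z) = -1.8901, Im(z) = 1.2931


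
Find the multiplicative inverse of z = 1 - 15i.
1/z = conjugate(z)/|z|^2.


|z|^2 = 1+225 = 226
1/z = (1 + 15i)/226

1/z = 0.0044 + 0.0664i


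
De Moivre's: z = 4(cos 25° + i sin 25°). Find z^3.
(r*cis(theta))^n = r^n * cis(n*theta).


r^3 = 4^3 = 64
n*theta = 3*25° = 75° = 75° (mod 360)
a = 64*cos(75°) = 16.5644
b = 64*sin(75°) = 61.8193

64 cis(75°) = 16.5644 + 61.8193i


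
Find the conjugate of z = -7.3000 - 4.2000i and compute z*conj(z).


z_bar = -7.3000 + 4.2000i
z*z_bar = (-7.3)^2 + (-4.2)^2 = 53.29 + 17.64 = 70.93

z_bar = -7.3000 + 4.2000i, z*z_bar = 70.93


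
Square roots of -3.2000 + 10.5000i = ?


|z| = sqrt(10.24+110.25) = 10.9768
sqrt((|z|+a)/2) = sqrt((10.9768+(-3.2))/2) = sqrt(3.8884) = 1.9719
sqrt((|z|-a)/2) = sqrt((10.9768-(-3.2))/2) = sqrt(7.0884) = 2.6624

±(1.9719 + 2.6624i) i.e. 1.9719 + 2.6624i and -1.9719 - 2.6624i


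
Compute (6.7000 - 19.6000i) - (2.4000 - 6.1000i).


Real: 6.7 - 2.4 = 4.3
Imag: -19.6 + 6.1 = -13.5

4.3000 - 13.5000i


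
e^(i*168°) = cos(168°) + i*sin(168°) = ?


cos(168°) = -0.9781
sin(168°) = 0.2079

e^(i*168°) = -0.9781 + 0.2079i


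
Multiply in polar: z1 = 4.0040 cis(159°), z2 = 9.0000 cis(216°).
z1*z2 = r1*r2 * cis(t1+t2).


r = 4.0040 * 9.0000 = 36.0360
theta = 159° + 216° = 375° = 15° (mod 360)

36.0360 cis(15°)


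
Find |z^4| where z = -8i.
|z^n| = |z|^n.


|z| = sqrt(0+64) = sqrt(64) = 8
|z^4| = |z|^4 = 8^4 = 4096

|z^4| = 4096


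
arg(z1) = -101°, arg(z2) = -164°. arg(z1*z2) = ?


arg(z1*z2) = -101° - 164° = -265°
Normalized to (-180°, 180°]: 95°

95°


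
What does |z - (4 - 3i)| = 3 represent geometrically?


|z - z0| = r is a circle with center z0 and radius r.
Center = (4, -3), radius = 3

Circle with center (4, -3) and radius 3


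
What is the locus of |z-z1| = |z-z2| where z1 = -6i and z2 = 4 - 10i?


Equal distances means the locus is the perpendicular bisector of z1 and z2.
Midpoint = ((0+4)/2, (-6+(-10))/2) = (2.0000, -8.0000)

Perpendicular bisector through (2.0000, -8.0000)


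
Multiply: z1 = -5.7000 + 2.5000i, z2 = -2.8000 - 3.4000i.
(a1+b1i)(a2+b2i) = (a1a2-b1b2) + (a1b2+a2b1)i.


Real = -5.7*(-2.8) - 2.5*(-3.4) = 15.96 - (-8.5) = 24.46
Imag = -5.7*(-3.4) - (2.8)*2.5 = 19.38 - (7) = 12.38

24.4600 + 12.3800i


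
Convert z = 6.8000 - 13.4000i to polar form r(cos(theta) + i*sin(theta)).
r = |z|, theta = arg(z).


r = sqrt(46.24+179.56) = sqrt(225.8) = 15.0266
theta = atan2(-13.4, 6.8) = -63.0939 degrees

r = 15.0266, theta = -63.0939 degrees


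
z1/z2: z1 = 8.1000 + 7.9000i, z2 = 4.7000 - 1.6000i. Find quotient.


Conjugate of z2 = 4.7000 + 1.6000i
Numerator: (8.1000 + 7.9000i)(4.7000 + 1.6000i) = 25.4300 + 50.0900i
Denominator: 4.7^2 + (-1.6)^2 = 24.65
Result = (25.4300 + 50.0900i)/24.65

1.0316 + 2.0320i


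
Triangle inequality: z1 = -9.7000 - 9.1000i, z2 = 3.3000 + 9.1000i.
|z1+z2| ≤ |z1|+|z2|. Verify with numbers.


|z1| = sqrt((-9.7)^2 + (-9.1)^2) = sqrt(176.9) = 13.3004
|z2| = sqrt(3.3^2 + 9.1^2) = sqrt(93.7) = 9.6799
z1+z2 = -6.4000
|z1+z2| = sqrt(40.96) = 6.4000
|z1|+|z2| = 13.3004 + 9.6799 = 22.9803

|z1+z2| = 6.4000 ≤ |z1|+|z2| = 22.9803 (verified)


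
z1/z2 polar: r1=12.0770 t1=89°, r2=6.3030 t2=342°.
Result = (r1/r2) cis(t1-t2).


r = 12.0770 / 6.3030 = 1.9161
theta = 89° - 342° = -253° = 107° (mod 360)

1.9161 cis(107°)


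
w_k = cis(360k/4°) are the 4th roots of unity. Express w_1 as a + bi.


Angle = 360*1/4 = 90°
a = cos(90°) = 0
b = sin(90°) = 1.0000

0 + 1.0000i


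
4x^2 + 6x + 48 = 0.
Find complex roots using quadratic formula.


disc = 6^2 - 4*4*48 = 36 - 768 = -732
sqrt(|disc|) = sqrt(732) = 27.0555
Real part = -6/(2*4) = -0.7500
Imag part = 27.0555/(2*4) = 3.3819

-0.7500 ± 3.3819i


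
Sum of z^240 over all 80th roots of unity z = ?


The roots are w_k = w^k with w = e^(2*pi*i/80), and (w^k)^240 = (w^240)^k.
So S = 1 + u + u^2 + ... + u^(79) with u = w^240.
240 = 3*80 + 0, so 240 is a multiple of 80 and u = (w^80)^3 = 1.
Every one of the 80 terms equals 1: S = 80

S = 80


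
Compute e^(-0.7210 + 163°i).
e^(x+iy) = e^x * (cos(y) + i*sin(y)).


e^-0.7210 = 0.4863
cos(163°) = -0.9563
sin(163°) = 0.2924
Real = 0.4863*(-0.9563) = -0.4650
Imag = 0.4863*0.2924 = 0.1422

-0.4650 + 0.1422i


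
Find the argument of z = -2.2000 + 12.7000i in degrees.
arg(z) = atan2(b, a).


Re = -2.2, Im = 12.7
arg = atan2(12.7, -2.2) = 99.8277 degrees

arg(z) = 99.8277 degrees


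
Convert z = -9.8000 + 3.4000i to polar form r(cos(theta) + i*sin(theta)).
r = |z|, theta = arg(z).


r = sqrt(96.04+11.56) = sqrt(107.6) = 10.3730
theta = atan2(3.4, -9.8) = 160.8664 degrees

r = 10.3730, theta = 160.8664 degrees


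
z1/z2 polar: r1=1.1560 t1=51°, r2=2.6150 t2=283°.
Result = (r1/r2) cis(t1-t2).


r = 1.1560 / 2.6150 = 0.4421
theta = 51° - 283° = -232° = 128° (mod 360)

0.4421 cis(128°)


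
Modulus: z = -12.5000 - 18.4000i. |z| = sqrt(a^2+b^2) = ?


|z| = sqrt((-12.5)^2 + (-18.4)^2) = sqrt(156.25 + 338.56) = sqrt(494.81) = 22.2443

|z| = 22.2443


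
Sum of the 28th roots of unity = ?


The sum of all 28th roots of unity is 0.
Geometric series: (1 - w^28)/(1 - w) = (1-1)/(1-w) = 0 since w^28 = 1, w ≠ 1.
Alternatively: coefficient of z^27 in z^28 - 1 is 0.

0


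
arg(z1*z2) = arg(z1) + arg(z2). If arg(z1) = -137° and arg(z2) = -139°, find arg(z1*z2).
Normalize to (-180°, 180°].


arg(z1*z2) = -137° - 139° = -276°
Normalized to (-180°, 180°]: 84°

84°


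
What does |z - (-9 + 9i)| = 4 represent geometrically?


|z - z0| = r is a circle with center z0 and radius r.
Center = (-9, 9), radius = 4

Circle with center (-9, 9) and radius 4


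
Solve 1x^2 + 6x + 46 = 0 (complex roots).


disc = 6^2 - 4*1*46 = 36 - 184 = -148
sqrt(|disc|) = sqrt(148) = 12.1655
Real part = -6/(2*1) = -3.0000
Imag part = 12.1655/(2*1) = 6.0828

-3.0000 ± 6.0828i


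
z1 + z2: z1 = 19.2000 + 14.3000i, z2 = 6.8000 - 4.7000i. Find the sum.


Real: 19.2 + 6.8 = 26
Imag: 14.3 - 4.7 = 9.6

26.0000 + 9.6000i


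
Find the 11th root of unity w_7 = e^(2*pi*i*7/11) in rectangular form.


Angle = 360*7/11 = 229.0909°
a = cos(229.0909°) = -0.6549
b = sin(229.0909°) = -0.7557

-0.6549 - 0.7557i


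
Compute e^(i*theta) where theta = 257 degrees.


cos(257°) = -0.2250
sin(257°) = -0.9744

e^(i*257°) = -0.2250 - 0.9744i


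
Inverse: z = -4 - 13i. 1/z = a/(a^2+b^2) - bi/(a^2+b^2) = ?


|z|^2 = 16+169 = 185
1/z = (-4 + 13i)/185

1/z = -0.0216 + 0.0703i


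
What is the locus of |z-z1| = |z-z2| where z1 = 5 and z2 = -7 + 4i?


Equal distances means the locus is the perpendicular bisector of z1 and z2.
Midpoint = ((5+(-7))/2, (0+4)/2) = (-1.0000, 2.0000)

Perpendicular bisector through (-1.0000, 2.0000)


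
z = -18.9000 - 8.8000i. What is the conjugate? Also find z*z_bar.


z_bar = -18.9000 + 8.8000i
z*z_bar = (-18.9)^2 + (-8.8)^2 = 357.21 + 77.44 = 434.65

z_bar = -18.9000 + 8.8000i, z*z_bar = 434.65


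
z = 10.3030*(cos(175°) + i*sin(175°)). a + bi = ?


a = 10.3030*cos(175°) = 10.3030*(-0.9962) = -10.2638
b = 10.3030*sin(175°) = 10.3030*0.08716 = 0.8980

-10.2638 + 0.8980i


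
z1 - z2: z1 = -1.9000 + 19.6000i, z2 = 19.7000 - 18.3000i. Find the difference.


Real: -1.9 - 19.7 = -21.6
Imag: 19.6 + 18.3 = 37.9

-21.6000 + 37.9000i


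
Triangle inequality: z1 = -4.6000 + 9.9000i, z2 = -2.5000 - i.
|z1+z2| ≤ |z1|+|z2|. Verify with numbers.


|z1| = sqrt((-4.6)^2 + 9.9^2) = sqrt(119.17) = 10.9165
|z2| = sqrt((-2.5)^2 + (-1)^2) = sqrt(7.25) = 2.6926
z1+z2 = -7.1000 + 8.9000i
|z1+z2| = sqrt(129.62) = 11.3851
|z1|+|z2| = 10.9165 + 2.6926 = 13.6091

|z1+z2| = 11.3851 ≤ |z1|+|z2| = 13.6091 (verified)


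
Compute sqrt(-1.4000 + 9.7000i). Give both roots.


|z| = sqrt(1.96+94.09) = 9.8005
sqrt((|z|+a)/2) = sqrt((9.8005+(-1.4))/2) = sqrt(4.2003) = 2.0495
sqrt((|z|-a)/2) = sqrt((9.8005-(-1.4))/2) = sqrt(5.6003) = 2.3665

±(2.0495 + 2.3665i) i.e. 2.0495 + 2.3665i and -2.0495 - 2.3665i


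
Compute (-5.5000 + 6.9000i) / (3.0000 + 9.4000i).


Conjugate of z2 = 3.0000 - 9.4000i
Numerator: (-5.5000 + 6.9000i)(3.0000 - 9.4000i) = 48.3600 + 72.4000i
Denominator: 3^2 + 9.4^2 = 97.36
Result = (48.3600 + 72.4000i)/97.36

0.4967 + 0.7436i


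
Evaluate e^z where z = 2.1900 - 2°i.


e^2.1900 = 8.9352
cos(-2°) = 0.9994
sin(-2°) = -0.0349
Real = 8.9352*0.9994 = 8.9298
Imag = 8.9352*(-0.0349) = -0.3118

8.9298 - 0.3118i


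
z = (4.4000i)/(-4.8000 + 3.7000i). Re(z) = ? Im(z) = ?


Multiply by conjugate: (4.4000i)(-4.8000 - 3.7000i) / ((-4.8)^2 + 3.7^2)
Numerator real = 0*(-4.8) + 4.4*3.7 = 16.28
Numerator imag = 4.4*(-4.8) - 0*3.7 = -21.12
Denominator = 36.73
Re(z) = 16.28/36.73 = 0.4432
Im(z) = -21.12/36.73 = -0.5750

Re(z) = 0.4432, Im(z) = -0.5750


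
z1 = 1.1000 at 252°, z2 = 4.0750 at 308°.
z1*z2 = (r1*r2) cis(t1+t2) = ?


r = 1.1000 * 4.0750 = 4.4825
theta = 252° + 308° = 560° = 200° (mod 360)

4.4825 cis(200°)


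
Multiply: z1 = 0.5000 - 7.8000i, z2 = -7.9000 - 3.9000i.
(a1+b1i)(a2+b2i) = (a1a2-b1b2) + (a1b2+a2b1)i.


Real = 0.5*(-7.9) - (-7.8)*(-3.9) = -3.95 - 30.42 = -34.37
Imag = 0.5*(-3.9) - (7.9)*(-7.8) = -1.95 + 61.62 = 59.67

-34.3700 + 59.6700i


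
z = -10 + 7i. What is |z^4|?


|z| = sqrt(100+49) = sqrt(149) = 12.2066
|z^4| = |z|^4 = (sqrt(149))^4 = 149^2 = 22201

|z^4| = 22201


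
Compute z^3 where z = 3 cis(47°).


r^3 = 3^3 = 27
n*theta = 3*47° = 141° = 141° (mod 360)
a = 27*cos(141°) = -20.9829
b = 27*sin(141°) = 16.9917

27 cis(141°) = -20.9829 + 16.9917i


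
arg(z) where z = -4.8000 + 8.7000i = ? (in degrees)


Re = -4.8, Im = 8.7
arg = atan2(8.7, -4.8) = 118.8866 degrees

arg(z) = 118.8866 degrees


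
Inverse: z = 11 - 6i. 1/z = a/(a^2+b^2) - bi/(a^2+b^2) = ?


|z|^2 = 121+36 = 157
1/z = (11 + 6i)/157

1/z = 0.0701 + 0.0382i


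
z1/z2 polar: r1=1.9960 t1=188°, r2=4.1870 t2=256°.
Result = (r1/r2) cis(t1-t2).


r = 1.9960 / 4.1870 = 0.4767
theta = 188° - 256° = -68° = 292° (mod 360)

0.4767 cis(292°)


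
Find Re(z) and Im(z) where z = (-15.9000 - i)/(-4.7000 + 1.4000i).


Multiply by conjugate: (-15.9000 - i)(-4.7000 - 1.4000i) / ((-4.7)^2 + 1.4^2)
Numerator real = -15.9*(-4.7) - (1)*1.4 = 73.33
Numerator imag = -1*(-4.7) - (-15.9)*1.4 = 26.96
Denominator = 24.05
Re(z) = 73.33/24.05 = 3.0491
Im(z) = 26.96/24.05 = 1.1210

Re(z) = 3.0491, Im(z) = 1.1210


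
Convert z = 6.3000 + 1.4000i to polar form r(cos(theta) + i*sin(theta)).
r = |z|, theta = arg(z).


r = sqrt(39.69+1.96) = sqrt(41.65) = 6.4537
theta = atan2(1.4, 6.3) = 12.5288 degrees

r = 6.4537, theta = 12.5288 degrees


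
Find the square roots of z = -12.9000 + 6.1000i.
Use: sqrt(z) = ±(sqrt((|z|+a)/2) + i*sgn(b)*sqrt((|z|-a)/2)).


|z| = sqrt(166.41+37.21) = 14.2695
sqrt((|z|+a)/2) = sqrt((14.2695+(-12.9))/2) = sqrt(0.6848) = 0.8275
sqrt((|z|-a)/2) = sqrt((14.2695-(-12.9))/2) = sqrt(13.5848) = 3.6858

±(0.8275 + 3.6858i) i.e. 0.8275 + 3.6858i and -0.8275 - 3.6858i


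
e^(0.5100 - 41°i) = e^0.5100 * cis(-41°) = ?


e^0.5100 = 1.6653
cos(-41°) = 0.7547
sin(-41°) = -0.65606
Real = 1.6653*0.7547 = 1.2568
Imag = 1.6653*(-0.65606) = -1.0925

1.2568 - 1.0925i


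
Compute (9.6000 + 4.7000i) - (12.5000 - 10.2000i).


Real: 9.6 - 12.5 = -2.9
Imag: 4.7 + 10.2 = 14.9

-2.9000 + 14.9000i


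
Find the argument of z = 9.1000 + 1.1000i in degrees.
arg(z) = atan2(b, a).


Re = 9.1, Im = 1.1
arg = atan2(1.1, 9.1) = 6.8924 degrees

arg(z) = 6.8924 degrees


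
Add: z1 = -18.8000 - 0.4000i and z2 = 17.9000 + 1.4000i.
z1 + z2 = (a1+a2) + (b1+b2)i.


Real: -18.8 + 17.9 = -0.9
Imag: -0.4 + 1.4 = 1

-0.9000 + 1.0000i


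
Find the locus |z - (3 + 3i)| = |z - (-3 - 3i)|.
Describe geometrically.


Equal distances means the locus is the perpendicular bisector of z1 and z2.
Midpoint = ((3+(-3))/2, (3+(-3))/2) = (0, 0)

Perpendicular bisector through (0, 0)


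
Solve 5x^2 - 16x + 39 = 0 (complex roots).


disc = (-16)^2 - 4*5*39 = 256 - 780 = -524
sqrt(|disc|) = sqrt(524) = 22.8910
Real part = 16/(2*5) = 1.6000
Imag part = 22.8910/(2*5) = 2.2891

1.6000 ± 2.2891i


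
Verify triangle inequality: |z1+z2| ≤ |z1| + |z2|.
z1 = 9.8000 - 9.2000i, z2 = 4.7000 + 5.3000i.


|z1| = sqrt(9.8^2 + (-9.2)^2) = sqrt(180.68) = 13.4417
|z2| = sqrt(4.7^2 + 5.3^2) = sqrt(50.18) = 7.0838
z1+z2 = 14.5000 - 3.9000i
|z1+z2| = sqrt(225.46) = 15.0153
|z1|+|z2| = 13.4417 + 7.0838 = 20.5255

|z1+z2| = 15.0153 ≤ |z1|+|z2| = 20.5255 (verified)


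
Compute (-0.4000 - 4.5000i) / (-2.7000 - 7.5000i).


Conjugate of z2 = -2.7000 + 7.5000i
Numerator: (-0.4000 - 4.5000i)(-2.7000 + 7.5000i) = 34.8300 + 9.1500i
Denominator: (-2.7)^2 + (-7.5)^2 = 63.54
Result = (34.8300 + 9.1500i)/63.54

0.5482 + 0.1440i


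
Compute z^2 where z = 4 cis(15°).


r^2 = 4^2 = 16
n*theta = 2*15° = 30° = 30° (mod 360)
a = 16*cos(30°) = 13.8564
b = 16*sin(30°) = 8.0000

16 cis(30°) = 13.8564 + 8.0000i


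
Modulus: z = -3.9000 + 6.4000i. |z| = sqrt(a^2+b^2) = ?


|z| = sqrt((-3.9)^2 + 6.4^2) = sqrt(15.21 + 40.96) = sqrt(56.17) = 7.4947

|z| = 7.4947


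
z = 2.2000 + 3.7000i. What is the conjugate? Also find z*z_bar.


z_bar = 2.2000 - 3.7000i
z*z_bar = 2.2^2 + 3.7^2 = 4.84 + 13.69 = 18.53

z_bar = 2.2000 - 3.7000i, z*z_bar = 18.53


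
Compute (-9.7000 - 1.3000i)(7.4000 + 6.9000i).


Real = -9.7*7.4 - (-1.3)*6.9 = -71.78 - (-8.97) = -62.81
Imag = -9.7*6.9 + 7.4*(-1.3) = -66.93 - (9.62) = -76.55

-62.8100 - 76.5500i


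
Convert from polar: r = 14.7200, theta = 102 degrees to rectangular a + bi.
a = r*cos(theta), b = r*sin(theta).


a = 14.7200*cos(102°) = 14.7200*(-0.207912) = -3.0605
b = 14.7200*sin(102°) = 14.7200*0.978148 = 14.3983

-3.0605 + 14.3983i


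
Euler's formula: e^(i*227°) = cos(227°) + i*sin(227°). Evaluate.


cos(227°) = -0.6820
sin(227°) = -0.7314

e^(i*227°) = -0.6820 - 0.7314i


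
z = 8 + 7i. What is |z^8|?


|z| = sqrt(64+49) = sqrt(113) = 10.6301
|z^8| = |z|^8 = (sqrt(113))^8 = 113^4 = 163047361

|z^8| = 163047361


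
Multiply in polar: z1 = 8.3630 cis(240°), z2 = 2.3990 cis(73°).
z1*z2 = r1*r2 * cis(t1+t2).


r = 8.3630 * 2.3990 = 20.0628
theta = 240° + 73° = 313° = 313° (mod 360)

20.0628 cis(313°)


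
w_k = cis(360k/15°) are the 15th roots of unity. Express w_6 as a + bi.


Angle = 360*6/15 = 144°
a = cos(144°) = -0.8090
b = sin(144°) = 0.5878

-0.8090 + 0.5878i


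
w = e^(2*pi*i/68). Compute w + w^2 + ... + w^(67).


With w = e^(2*pi*i/68), all 68 of the 68th roots of unity w^0 = 1, w, ..., w^(67) sum to 0: 1 + w + ... + w^(67) = (1 - w^68)/(1 - w) = 0 since w^68 = 1, w ≠ 1.
Removing the root 1: w + w^2 + ... + w^(67) = 0 - 1 = -1

Sum = -1


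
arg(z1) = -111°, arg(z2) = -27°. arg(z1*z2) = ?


arg(z1*z2) = -111° - 27° = -138°
Normalized to (-180°, 180°]: -138°

-138°


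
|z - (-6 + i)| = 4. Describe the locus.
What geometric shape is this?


|z - z0| = r is a circle with center z0 and radius r.
Center = (-6, 1), radius = 4

Circle with center (-6, 1) and radius 4


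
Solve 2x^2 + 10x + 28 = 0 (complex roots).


disc = 10^2 - 4*2*28 = 100 - 224 = -124
sqrt(|disc|) = sqrt(124) = 11.1355
Real part = -10/(2*2) = -2.5000
Imag part = 11.1355/(2*2) = 2.7839

-2.5000 ± 2.7839i


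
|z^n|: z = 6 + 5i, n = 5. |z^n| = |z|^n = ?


|z| = sqrt(36+25) = sqrt(61) = 7.8102
|z^5| = |z|^5 = (sqrt(61))^5 = 61^2 * sqrt(61) = 3721*sqrt(61)

|z^5| = 3721*sqrt(61) ≈ 29061.9390


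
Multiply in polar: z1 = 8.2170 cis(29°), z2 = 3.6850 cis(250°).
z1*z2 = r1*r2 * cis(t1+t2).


r = 8.2170 * 3.6850 = 30.2796
theta = 29° + 250° = 279° = 279° (mod 360)

30.2796 cis(279°)


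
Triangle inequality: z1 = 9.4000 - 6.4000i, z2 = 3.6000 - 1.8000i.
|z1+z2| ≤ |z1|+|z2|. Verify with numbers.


|z1| = sqrt(9.4^2 + (-6.4)^2) = sqrt(129.32) = 11.3719
|z2| = sqrt(3.6^2 + (-1.8)^2) = sqrt(16.2) = 4.0249
z1+z2 = 13.0000 - 8.2000i
|z1+z2| = sqrt(236.24) = 15.3701
|z1|+|z2| = 11.3719 + 4.0249 = 15.3968

|z1+z2| = 15.3701 ≤ |z1|+|z2| = 15.3968 (verified)


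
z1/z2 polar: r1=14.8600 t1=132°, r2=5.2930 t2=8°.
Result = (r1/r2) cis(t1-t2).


r = 14.8600 / 5.2930 = 2.8075
theta = 132° - 8° = 124° = 124° (mod 360)

2.8075 cis(124°)


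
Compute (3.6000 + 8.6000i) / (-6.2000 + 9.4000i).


Conjugate of z2 = -6.2000 - 9.4000i
Numerator: (3.6000 + 8.6000i)(-6.2000 - 9.4000i) = 58.5200 - 87.1600i
Denominator: (-6.2)^2 + 9.4^2 = 126.8
Result = (58.5200 - 87.1600i)/126.8

0.4615 - 0.6874i


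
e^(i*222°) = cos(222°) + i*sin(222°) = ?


cos(222°) = -0.7431
sin(222°) = -0.6691

e^(i*222°) = -0.7431 - 0.6691i


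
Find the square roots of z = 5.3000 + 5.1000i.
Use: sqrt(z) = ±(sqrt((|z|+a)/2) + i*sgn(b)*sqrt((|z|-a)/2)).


|z| = sqrt(28.09+26.01) = 7.3553
sqrt((|z|+a)/2) = sqrt((7.3553+5.3)/2) = sqrt(6.3276) = 2.5155
sqrt((|z|-a)/2) = sqrt((7.3553-5.3)/2) = sqrt(1.0276) = 1.0137

±(2.5155 + 1.0137i) i.e. 2.5155 + 1.0137i and -2.5155 - 1.0137i


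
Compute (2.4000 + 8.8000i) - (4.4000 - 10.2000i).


Real: 2.4 - 4.4 = -2
Imag: 8.8 + 10.2 = 19

-2.0000 + 19.0000i


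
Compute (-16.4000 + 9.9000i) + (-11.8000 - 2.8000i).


Real: -16.4 - 11.8 = -28.2
Imag: 9.9 - 2.8 = 7.1

-28.2000 + 7.1000i
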